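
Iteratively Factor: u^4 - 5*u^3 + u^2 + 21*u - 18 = (u - 3)*(u^3 - 2*u^2 - 5*u + 6) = (u - 3)*(u + 2)*(u^2 - 4*u + 3) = (u - 3)*(u - 1)*(u + 2)*(u - 3)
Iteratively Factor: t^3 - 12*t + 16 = (t - 2)*(t^2 + 2*t - 8) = (t - 2)^2*(t + 4)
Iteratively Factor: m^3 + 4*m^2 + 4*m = (m)*(m^2 + 4*m + 4) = m*(m + 2)*(m + 2)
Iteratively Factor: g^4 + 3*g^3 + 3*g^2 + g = (g + 1)*(g^3 + 2*g^2 + g) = (g + 1)^2*(g^2 + g) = g*(g + 1)^2*(g + 1)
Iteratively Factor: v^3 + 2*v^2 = (v + 2)*(v^2) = v*(v + 2)*(v)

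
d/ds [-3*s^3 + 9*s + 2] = 9 - 9*s^2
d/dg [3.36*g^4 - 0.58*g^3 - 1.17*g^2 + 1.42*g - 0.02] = 13.44*g^3 - 1.74*g^2 - 2.34*g + 1.42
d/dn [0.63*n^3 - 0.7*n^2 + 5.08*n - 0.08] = 1.89*n^2 - 1.4*n + 5.08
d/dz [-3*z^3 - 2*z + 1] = -9*z^2 - 2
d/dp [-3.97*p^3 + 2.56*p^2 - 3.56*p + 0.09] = -11.91*p^2 + 5.12*p - 3.56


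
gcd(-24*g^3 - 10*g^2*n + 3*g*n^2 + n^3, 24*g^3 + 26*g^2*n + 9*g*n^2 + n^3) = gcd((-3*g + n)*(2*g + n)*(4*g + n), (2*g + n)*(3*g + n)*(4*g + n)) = 8*g^2 + 6*g*n + n^2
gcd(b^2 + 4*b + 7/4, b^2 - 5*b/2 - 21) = b + 7/2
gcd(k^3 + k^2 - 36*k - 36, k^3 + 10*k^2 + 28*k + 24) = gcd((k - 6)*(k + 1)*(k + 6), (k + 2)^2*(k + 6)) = k + 6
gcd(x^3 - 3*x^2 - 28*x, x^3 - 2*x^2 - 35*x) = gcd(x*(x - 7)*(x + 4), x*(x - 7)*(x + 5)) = x^2 - 7*x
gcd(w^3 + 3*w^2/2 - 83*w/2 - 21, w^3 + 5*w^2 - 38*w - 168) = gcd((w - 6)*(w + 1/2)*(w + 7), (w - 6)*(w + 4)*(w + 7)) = w^2 + w - 42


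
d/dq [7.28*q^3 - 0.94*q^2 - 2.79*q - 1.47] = 21.84*q^2 - 1.88*q - 2.79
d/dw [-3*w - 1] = -3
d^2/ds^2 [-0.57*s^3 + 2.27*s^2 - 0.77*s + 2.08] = 4.54 - 3.42*s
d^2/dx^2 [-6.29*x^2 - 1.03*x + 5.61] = -12.5800000000000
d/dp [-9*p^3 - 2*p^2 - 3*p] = -27*p^2 - 4*p - 3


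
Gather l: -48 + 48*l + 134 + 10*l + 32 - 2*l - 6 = 56*l + 112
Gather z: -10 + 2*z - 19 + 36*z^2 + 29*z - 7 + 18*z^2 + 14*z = 54*z^2 + 45*z - 36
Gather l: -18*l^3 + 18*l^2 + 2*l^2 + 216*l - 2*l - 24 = -18*l^3 + 20*l^2 + 214*l - 24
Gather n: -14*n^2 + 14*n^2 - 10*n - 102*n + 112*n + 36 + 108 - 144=0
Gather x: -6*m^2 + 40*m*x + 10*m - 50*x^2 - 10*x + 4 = -6*m^2 + 10*m - 50*x^2 + x*(40*m - 10) + 4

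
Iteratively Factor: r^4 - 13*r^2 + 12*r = (r - 1)*(r^3 + r^2 - 12*r) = (r - 1)*(r + 4)*(r^2 - 3*r) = r*(r - 1)*(r + 4)*(r - 3)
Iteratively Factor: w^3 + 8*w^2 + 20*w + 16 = (w + 2)*(w^2 + 6*w + 8) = (w + 2)*(w + 4)*(w + 2)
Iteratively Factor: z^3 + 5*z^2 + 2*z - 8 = (z - 1)*(z^2 + 6*z + 8) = (z - 1)*(z + 2)*(z + 4)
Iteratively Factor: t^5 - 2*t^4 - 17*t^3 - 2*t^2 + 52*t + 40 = (t + 1)*(t^4 - 3*t^3 - 14*t^2 + 12*t + 40) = (t + 1)*(t + 2)*(t^3 - 5*t^2 - 4*t + 20) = (t + 1)*(t + 2)^2*(t^2 - 7*t + 10) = (t - 5)*(t + 1)*(t + 2)^2*(t - 2)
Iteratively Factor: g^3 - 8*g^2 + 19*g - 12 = (g - 4)*(g^2 - 4*g + 3) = (g - 4)*(g - 3)*(g - 1)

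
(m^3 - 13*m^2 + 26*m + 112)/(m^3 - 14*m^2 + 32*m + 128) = (m - 7)/(m - 8)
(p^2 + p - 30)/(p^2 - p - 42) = (p - 5)/(p - 7)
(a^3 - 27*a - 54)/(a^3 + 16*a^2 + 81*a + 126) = (a^2 - 3*a - 18)/(a^2 + 13*a + 42)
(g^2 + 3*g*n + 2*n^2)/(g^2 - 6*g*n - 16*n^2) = (g + n)/(g - 8*n)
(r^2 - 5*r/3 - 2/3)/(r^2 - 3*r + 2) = (r + 1/3)/(r - 1)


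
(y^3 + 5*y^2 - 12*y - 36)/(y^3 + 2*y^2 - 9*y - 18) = (y + 6)/(y + 3)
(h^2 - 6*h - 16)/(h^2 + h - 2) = (h - 8)/(h - 1)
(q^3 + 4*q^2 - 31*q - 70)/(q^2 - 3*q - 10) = q + 7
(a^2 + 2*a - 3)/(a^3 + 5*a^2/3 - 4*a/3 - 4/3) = 3*(a + 3)/(3*a^2 + 8*a + 4)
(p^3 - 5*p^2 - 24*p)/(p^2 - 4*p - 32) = p*(p + 3)/(p + 4)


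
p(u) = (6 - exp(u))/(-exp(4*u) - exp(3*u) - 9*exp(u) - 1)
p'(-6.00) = 0.13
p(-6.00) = -5.87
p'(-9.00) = 0.01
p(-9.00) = -5.99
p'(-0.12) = 0.69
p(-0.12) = -0.50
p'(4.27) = -0.00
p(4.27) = 0.00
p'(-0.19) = 0.72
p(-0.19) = -0.55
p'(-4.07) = 0.71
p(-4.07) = -5.19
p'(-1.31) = 1.28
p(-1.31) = -1.66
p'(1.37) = 0.03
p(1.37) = -0.01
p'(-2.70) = 1.44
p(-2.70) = -3.70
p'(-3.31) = 1.14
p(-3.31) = -4.49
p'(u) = (6 - exp(u))*(4*exp(4*u) + 3*exp(3*u) + 9*exp(u))/(-exp(4*u) - exp(3*u) - 9*exp(u) - 1)^2 - exp(u)/(-exp(4*u) - exp(3*u) - 9*exp(u) - 1)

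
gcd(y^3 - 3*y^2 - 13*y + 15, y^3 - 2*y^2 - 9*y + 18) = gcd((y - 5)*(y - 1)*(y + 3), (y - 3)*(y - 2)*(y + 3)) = y + 3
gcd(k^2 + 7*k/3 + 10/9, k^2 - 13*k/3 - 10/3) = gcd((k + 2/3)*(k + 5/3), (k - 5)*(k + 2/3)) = k + 2/3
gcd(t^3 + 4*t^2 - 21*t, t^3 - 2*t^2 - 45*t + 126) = t^2 + 4*t - 21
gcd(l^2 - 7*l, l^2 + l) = l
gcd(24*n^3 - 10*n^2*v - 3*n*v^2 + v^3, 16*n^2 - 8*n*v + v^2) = -4*n + v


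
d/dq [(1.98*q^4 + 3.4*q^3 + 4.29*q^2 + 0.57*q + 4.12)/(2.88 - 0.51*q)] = (-3.0294*q^4 + 19.3416*q^3 + 27.1881*q^2 + 24.7104*q + 3.7428)/(0.2601*q^2 - 2.9376*q + 8.2944)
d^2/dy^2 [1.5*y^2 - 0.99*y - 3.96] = 3.00000000000000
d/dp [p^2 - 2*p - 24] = 2*p - 2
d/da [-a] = -1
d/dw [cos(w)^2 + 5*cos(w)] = -(2*cos(w) + 5)*sin(w)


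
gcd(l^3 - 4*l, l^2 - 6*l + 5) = 1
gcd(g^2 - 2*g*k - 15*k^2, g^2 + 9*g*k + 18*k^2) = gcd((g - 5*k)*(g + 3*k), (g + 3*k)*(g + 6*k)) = g + 3*k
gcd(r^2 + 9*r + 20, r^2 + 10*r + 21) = 1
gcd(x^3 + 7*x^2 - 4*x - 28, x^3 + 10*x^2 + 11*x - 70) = x^2 + 5*x - 14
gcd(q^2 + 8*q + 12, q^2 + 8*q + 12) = q^2 + 8*q + 12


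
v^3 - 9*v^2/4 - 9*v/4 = v*(v - 3)*(v + 3/4)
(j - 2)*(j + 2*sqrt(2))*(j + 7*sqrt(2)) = j^3 - 2*j^2 + 9*sqrt(2)*j^2 - 18*sqrt(2)*j + 28*j - 56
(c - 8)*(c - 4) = c^2 - 12*c + 32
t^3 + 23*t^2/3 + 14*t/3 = t*(t + 2/3)*(t + 7)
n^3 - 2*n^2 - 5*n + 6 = (n - 3)*(n - 1)*(n + 2)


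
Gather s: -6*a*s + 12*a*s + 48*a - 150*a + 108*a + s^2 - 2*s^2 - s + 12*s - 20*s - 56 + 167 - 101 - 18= 6*a - s^2 + s*(6*a - 9) - 8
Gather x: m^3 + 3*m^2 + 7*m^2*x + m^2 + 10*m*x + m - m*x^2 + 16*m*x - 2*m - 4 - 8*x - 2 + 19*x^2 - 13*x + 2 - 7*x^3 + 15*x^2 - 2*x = m^3 + 4*m^2 - m - 7*x^3 + x^2*(34 - m) + x*(7*m^2 + 26*m - 23) - 4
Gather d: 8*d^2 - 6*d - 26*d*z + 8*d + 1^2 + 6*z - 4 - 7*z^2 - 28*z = 8*d^2 + d*(2 - 26*z) - 7*z^2 - 22*z - 3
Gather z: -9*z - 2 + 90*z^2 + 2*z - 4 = 90*z^2 - 7*z - 6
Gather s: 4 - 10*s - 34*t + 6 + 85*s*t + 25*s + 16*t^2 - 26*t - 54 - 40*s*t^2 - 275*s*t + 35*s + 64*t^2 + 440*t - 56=s*(-40*t^2 - 190*t + 50) + 80*t^2 + 380*t - 100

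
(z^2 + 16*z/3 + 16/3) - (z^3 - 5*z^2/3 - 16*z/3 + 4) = -z^3 + 8*z^2/3 + 32*z/3 + 4/3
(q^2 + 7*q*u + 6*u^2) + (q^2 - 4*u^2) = 2*q^2 + 7*q*u + 2*u^2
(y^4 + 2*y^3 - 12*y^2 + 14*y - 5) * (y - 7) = y^5 - 5*y^4 - 26*y^3 + 98*y^2 - 103*y + 35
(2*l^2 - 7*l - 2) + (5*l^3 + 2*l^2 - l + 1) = 5*l^3 + 4*l^2 - 8*l - 1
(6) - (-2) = 8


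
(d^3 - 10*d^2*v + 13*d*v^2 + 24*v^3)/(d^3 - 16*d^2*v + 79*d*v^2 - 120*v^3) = (-d - v)/(-d + 5*v)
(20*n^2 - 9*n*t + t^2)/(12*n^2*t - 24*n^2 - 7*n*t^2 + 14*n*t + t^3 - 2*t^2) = (-5*n + t)/(-3*n*t + 6*n + t^2 - 2*t)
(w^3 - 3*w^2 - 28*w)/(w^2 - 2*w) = (w^2 - 3*w - 28)/(w - 2)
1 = 1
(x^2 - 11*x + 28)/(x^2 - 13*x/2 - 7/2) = 2*(x - 4)/(2*x + 1)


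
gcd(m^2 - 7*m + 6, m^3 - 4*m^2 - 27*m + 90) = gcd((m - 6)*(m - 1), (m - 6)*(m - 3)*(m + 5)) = m - 6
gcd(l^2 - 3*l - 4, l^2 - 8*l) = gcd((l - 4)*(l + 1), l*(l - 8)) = 1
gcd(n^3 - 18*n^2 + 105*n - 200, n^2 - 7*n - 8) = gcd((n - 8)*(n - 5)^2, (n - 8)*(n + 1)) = n - 8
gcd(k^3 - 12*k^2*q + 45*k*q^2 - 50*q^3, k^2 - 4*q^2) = -k + 2*q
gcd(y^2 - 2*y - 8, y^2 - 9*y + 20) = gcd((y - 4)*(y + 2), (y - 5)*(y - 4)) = y - 4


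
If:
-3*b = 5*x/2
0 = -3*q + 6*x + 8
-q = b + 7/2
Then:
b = 185/42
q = -166/21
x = -37/7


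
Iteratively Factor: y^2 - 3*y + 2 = (y - 2)*(y - 1)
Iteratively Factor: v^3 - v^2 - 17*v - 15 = (v + 3)*(v^2 - 4*v - 5) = (v + 1)*(v + 3)*(v - 5)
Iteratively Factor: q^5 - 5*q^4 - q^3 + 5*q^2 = (q + 1)*(q^4 - 6*q^3 + 5*q^2) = q*(q + 1)*(q^3 - 6*q^2 + 5*q) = q*(q - 1)*(q + 1)*(q^2 - 5*q) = q^2*(q - 1)*(q + 1)*(q - 5)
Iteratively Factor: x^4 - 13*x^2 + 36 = (x - 2)*(x^3 + 2*x^2 - 9*x - 18) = (x - 2)*(x + 2)*(x^2 - 9) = (x - 3)*(x - 2)*(x + 2)*(x + 3)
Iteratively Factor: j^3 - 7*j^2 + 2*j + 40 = (j + 2)*(j^2 - 9*j + 20) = (j - 5)*(j + 2)*(j - 4)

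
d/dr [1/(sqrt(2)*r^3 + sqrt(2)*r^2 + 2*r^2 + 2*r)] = (-3*sqrt(2)*r^2 - 4*r - 2*sqrt(2)*r - 2)/(r^2*(sqrt(2)*r^2 + sqrt(2)*r + 2*r + 2)^2)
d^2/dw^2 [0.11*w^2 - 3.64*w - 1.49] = 0.220000000000000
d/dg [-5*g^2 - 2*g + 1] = -10*g - 2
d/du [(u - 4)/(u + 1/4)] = 68/(4*u + 1)^2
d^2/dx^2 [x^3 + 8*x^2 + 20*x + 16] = 6*x + 16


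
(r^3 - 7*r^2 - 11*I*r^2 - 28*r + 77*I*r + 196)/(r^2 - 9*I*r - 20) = (r^2 - 7*r*(1 + I) + 49*I)/(r - 5*I)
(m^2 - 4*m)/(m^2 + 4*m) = (m - 4)/(m + 4)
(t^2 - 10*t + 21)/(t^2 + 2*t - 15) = (t - 7)/(t + 5)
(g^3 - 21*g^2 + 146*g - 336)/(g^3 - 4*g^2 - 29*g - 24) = (g^2 - 13*g + 42)/(g^2 + 4*g + 3)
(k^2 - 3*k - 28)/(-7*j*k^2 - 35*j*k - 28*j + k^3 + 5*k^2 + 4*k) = (7 - k)/(7*j*k + 7*j - k^2 - k)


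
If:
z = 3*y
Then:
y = z/3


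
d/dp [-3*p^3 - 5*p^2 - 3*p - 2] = -9*p^2 - 10*p - 3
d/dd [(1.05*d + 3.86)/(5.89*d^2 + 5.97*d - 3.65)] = (6.1845*d^2 + 6.2685*d - (1.05*d + 3.86)*(11.78*d + 5.97) - 3.8325)/(5.89*d^2 + 5.97*d - 3.65)^2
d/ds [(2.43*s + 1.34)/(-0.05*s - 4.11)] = (-0.496015*s - 40.772433)/(0.05*s + 4.11)^3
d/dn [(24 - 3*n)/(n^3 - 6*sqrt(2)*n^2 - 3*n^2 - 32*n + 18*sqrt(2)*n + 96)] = 3*(-n^3 + 3*n^2 + 6*sqrt(2)*n^2 - 18*sqrt(2)*n + 32*n - (n - 8)*(-3*n^2 + 6*n + 12*sqrt(2)*n - 18*sqrt(2) + 32) - 96)/(n^3 - 6*sqrt(2)*n^2 - 3*n^2 - 32*n + 18*sqrt(2)*n + 96)^2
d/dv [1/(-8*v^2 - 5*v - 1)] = (16*v + 5)/(8*v^2 + 5*v + 1)^2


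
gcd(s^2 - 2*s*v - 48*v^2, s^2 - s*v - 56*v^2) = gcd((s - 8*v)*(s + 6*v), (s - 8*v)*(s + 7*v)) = s - 8*v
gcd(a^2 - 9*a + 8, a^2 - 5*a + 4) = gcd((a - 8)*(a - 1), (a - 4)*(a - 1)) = a - 1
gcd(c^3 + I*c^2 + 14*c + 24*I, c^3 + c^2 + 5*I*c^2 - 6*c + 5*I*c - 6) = c^2 + 5*I*c - 6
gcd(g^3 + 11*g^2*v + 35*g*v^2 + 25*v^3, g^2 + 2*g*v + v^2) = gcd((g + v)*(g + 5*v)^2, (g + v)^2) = g + v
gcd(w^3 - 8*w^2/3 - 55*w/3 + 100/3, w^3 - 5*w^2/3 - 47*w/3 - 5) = w - 5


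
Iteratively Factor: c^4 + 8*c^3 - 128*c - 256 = (c + 4)*(c^3 + 4*c^2 - 16*c - 64) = (c + 4)^2*(c^2 - 16) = (c - 4)*(c + 4)^2*(c + 4)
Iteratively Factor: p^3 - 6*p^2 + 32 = (p + 2)*(p^2 - 8*p + 16) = (p - 4)*(p + 2)*(p - 4)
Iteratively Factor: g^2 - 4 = (g - 2)*(g + 2)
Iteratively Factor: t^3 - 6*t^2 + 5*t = (t)*(t^2 - 6*t + 5) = t*(t - 5)*(t - 1)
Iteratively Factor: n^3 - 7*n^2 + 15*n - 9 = (n - 1)*(n^2 - 6*n + 9) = (n - 3)*(n - 1)*(n - 3)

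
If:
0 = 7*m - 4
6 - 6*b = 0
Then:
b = 1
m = 4/7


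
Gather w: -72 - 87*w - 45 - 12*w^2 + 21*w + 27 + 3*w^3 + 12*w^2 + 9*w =3*w^3 - 57*w - 90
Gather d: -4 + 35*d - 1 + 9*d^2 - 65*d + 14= 9*d^2 - 30*d + 9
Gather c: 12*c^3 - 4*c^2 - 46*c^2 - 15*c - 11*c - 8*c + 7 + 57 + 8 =12*c^3 - 50*c^2 - 34*c + 72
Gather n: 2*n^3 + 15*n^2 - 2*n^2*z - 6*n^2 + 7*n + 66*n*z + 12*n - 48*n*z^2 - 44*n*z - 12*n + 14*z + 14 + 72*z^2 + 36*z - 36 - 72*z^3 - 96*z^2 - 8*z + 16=2*n^3 + n^2*(9 - 2*z) + n*(-48*z^2 + 22*z + 7) - 72*z^3 - 24*z^2 + 42*z - 6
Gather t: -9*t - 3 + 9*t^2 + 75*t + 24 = 9*t^2 + 66*t + 21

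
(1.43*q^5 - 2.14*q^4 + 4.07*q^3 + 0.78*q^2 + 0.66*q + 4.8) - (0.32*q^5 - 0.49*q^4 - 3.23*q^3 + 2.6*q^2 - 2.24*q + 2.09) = 1.11*q^5 - 1.65*q^4 + 7.3*q^3 - 1.82*q^2 + 2.9*q + 2.71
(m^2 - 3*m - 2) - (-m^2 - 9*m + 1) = 2*m^2 + 6*m - 3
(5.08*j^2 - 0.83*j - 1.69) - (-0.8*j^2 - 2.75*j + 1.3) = 5.88*j^2 + 1.92*j - 2.99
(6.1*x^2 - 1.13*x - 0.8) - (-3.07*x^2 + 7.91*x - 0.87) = 9.17*x^2 - 9.04*x + 0.07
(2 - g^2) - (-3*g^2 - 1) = 2*g^2 + 3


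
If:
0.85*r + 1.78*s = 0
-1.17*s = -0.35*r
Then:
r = 0.00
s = 0.00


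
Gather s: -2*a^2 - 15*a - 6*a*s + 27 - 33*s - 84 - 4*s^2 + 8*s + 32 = -2*a^2 - 15*a - 4*s^2 + s*(-6*a - 25) - 25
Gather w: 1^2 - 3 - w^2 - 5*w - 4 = -w^2 - 5*w - 6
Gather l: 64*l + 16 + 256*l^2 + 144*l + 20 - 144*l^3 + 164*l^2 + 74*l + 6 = -144*l^3 + 420*l^2 + 282*l + 42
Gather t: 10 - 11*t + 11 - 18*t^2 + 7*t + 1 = -18*t^2 - 4*t + 22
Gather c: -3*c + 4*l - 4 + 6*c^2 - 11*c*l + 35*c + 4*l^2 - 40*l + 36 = 6*c^2 + c*(32 - 11*l) + 4*l^2 - 36*l + 32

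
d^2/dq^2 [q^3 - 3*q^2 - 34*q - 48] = 6*q - 6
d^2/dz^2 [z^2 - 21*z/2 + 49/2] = 2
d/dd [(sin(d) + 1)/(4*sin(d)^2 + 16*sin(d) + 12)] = -cos(d)/(4*(sin(d) + 3)^2)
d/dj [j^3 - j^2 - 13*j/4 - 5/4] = 3*j^2 - 2*j - 13/4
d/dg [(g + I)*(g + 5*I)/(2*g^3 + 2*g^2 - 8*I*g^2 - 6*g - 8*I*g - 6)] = (-g^4 - 12*I*g^3 + g^2*(-12 - 10*I) + g*(4 - 40*I) - 15 - 38*I)/(2*g^6 + g^5*(4 - 16*I) + g^4*(-42 - 32*I) + g^3*(-88 + 32*I) + g^2*(-26 + 96*I) + g*(36 + 48*I) + 18)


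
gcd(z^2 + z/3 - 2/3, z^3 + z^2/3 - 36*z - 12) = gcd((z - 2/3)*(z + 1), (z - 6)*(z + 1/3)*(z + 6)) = 1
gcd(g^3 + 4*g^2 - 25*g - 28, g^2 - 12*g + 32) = g - 4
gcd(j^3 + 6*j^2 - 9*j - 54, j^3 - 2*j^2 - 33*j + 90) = j^2 + 3*j - 18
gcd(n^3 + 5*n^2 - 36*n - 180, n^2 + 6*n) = n + 6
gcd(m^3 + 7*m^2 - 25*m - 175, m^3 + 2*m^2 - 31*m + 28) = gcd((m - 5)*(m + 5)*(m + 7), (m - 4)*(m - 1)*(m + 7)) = m + 7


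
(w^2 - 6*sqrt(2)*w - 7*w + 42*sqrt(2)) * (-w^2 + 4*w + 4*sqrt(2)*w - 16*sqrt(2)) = -w^4 + 11*w^3 + 10*sqrt(2)*w^3 - 110*sqrt(2)*w^2 - 76*w^2 + 280*sqrt(2)*w + 528*w - 1344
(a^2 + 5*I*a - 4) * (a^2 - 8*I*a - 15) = a^4 - 3*I*a^3 + 21*a^2 - 43*I*a + 60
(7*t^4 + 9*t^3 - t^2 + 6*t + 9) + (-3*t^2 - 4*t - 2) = 7*t^4 + 9*t^3 - 4*t^2 + 2*t + 7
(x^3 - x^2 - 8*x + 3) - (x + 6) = x^3 - x^2 - 9*x - 3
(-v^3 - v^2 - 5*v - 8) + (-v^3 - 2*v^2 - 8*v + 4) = -2*v^3 - 3*v^2 - 13*v - 4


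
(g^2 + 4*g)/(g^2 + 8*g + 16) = g/(g + 4)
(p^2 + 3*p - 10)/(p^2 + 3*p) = (p^2 + 3*p - 10)/(p*(p + 3))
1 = 1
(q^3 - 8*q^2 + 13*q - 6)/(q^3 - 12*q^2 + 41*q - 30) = (q - 1)/(q - 5)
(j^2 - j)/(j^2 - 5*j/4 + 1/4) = 4*j/(4*j - 1)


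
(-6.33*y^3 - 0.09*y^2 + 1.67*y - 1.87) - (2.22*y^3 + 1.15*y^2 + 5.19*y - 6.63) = -8.55*y^3 - 1.24*y^2 - 3.52*y + 4.76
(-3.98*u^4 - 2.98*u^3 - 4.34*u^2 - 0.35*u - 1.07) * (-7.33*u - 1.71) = 29.1734*u^5 + 28.6492*u^4 + 36.908*u^3 + 9.9869*u^2 + 8.4416*u + 1.8297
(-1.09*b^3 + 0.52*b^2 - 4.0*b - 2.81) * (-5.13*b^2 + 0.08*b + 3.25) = 5.5917*b^5 - 2.7548*b^4 + 17.0191*b^3 + 15.7853*b^2 - 13.2248*b - 9.1325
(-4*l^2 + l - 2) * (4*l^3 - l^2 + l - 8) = -16*l^5 + 8*l^4 - 13*l^3 + 35*l^2 - 10*l + 16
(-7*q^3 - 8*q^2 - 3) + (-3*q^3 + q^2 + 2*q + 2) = -10*q^3 - 7*q^2 + 2*q - 1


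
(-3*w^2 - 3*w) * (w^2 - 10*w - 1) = -3*w^4 + 27*w^3 + 33*w^2 + 3*w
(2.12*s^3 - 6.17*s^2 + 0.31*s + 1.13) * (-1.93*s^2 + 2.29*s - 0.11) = -4.0916*s^5 + 16.7629*s^4 - 14.9608*s^3 - 0.7923*s^2 + 2.5536*s - 0.1243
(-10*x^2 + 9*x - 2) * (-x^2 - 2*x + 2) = 10*x^4 + 11*x^3 - 36*x^2 + 22*x - 4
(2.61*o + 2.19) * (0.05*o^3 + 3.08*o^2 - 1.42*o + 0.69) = 0.1305*o^4 + 8.1483*o^3 + 3.039*o^2 - 1.3089*o + 1.5111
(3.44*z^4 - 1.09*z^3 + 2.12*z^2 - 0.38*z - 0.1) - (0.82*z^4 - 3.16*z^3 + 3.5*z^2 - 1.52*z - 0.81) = 2.62*z^4 + 2.07*z^3 - 1.38*z^2 + 1.14*z + 0.71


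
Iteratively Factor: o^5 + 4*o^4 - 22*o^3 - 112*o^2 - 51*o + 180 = (o + 4)*(o^4 - 22*o^2 - 24*o + 45) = (o + 3)*(o + 4)*(o^3 - 3*o^2 - 13*o + 15) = (o - 1)*(o + 3)*(o + 4)*(o^2 - 2*o - 15) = (o - 5)*(o - 1)*(o + 3)*(o + 4)*(o + 3)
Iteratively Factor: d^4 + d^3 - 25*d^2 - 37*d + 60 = (d + 3)*(d^3 - 2*d^2 - 19*d + 20) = (d + 3)*(d + 4)*(d^2 - 6*d + 5) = (d - 5)*(d + 3)*(d + 4)*(d - 1)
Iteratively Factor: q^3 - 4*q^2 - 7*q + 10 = (q + 2)*(q^2 - 6*q + 5) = (q - 5)*(q + 2)*(q - 1)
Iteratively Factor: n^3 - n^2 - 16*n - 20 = (n + 2)*(n^2 - 3*n - 10) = (n + 2)^2*(n - 5)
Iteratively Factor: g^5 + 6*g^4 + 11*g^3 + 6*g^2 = (g + 1)*(g^4 + 5*g^3 + 6*g^2) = (g + 1)*(g + 2)*(g^3 + 3*g^2) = g*(g + 1)*(g + 2)*(g^2 + 3*g) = g^2*(g + 1)*(g + 2)*(g + 3)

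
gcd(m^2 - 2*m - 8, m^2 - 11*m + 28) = m - 4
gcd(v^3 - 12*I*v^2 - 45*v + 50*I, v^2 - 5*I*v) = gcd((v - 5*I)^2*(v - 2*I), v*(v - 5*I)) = v - 5*I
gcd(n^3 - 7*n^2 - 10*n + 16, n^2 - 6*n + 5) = n - 1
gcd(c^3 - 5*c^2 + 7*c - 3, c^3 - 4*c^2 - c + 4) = c - 1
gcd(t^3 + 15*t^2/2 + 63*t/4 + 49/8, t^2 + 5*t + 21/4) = t + 7/2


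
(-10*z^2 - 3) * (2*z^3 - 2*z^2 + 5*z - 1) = -20*z^5 + 20*z^4 - 56*z^3 + 16*z^2 - 15*z + 3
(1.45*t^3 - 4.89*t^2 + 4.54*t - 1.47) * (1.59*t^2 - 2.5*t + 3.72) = 2.3055*t^5 - 11.4001*t^4 + 24.8376*t^3 - 31.8781*t^2 + 20.5638*t - 5.4684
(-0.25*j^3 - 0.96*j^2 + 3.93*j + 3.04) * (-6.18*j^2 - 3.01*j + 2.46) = 1.545*j^5 + 6.6853*j^4 - 22.0128*j^3 - 32.9781*j^2 + 0.5174*j + 7.4784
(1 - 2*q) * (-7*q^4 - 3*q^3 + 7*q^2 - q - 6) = 14*q^5 - q^4 - 17*q^3 + 9*q^2 + 11*q - 6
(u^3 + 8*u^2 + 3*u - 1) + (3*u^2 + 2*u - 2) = u^3 + 11*u^2 + 5*u - 3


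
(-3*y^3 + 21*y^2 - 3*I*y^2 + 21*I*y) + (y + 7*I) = -3*y^3 + 21*y^2 - 3*I*y^2 + y + 21*I*y + 7*I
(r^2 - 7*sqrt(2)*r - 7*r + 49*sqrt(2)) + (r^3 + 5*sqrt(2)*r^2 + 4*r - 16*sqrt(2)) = r^3 + r^2 + 5*sqrt(2)*r^2 - 7*sqrt(2)*r - 3*r + 33*sqrt(2)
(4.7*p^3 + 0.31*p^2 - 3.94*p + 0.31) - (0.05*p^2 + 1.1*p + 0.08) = 4.7*p^3 + 0.26*p^2 - 5.04*p + 0.23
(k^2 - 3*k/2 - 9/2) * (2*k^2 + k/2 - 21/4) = 2*k^4 - 5*k^3/2 - 15*k^2 + 45*k/8 + 189/8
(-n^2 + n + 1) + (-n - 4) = -n^2 - 3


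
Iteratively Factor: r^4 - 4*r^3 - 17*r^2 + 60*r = (r)*(r^3 - 4*r^2 - 17*r + 60) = r*(r + 4)*(r^2 - 8*r + 15) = r*(r - 5)*(r + 4)*(r - 3)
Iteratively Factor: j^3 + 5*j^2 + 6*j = (j)*(j^2 + 5*j + 6) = j*(j + 3)*(j + 2)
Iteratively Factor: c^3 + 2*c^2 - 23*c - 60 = (c + 4)*(c^2 - 2*c - 15) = (c + 3)*(c + 4)*(c - 5)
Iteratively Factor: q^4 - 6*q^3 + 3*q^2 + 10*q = (q)*(q^3 - 6*q^2 + 3*q + 10) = q*(q + 1)*(q^2 - 7*q + 10) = q*(q - 5)*(q + 1)*(q - 2)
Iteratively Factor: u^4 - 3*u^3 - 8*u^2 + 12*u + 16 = (u - 4)*(u^3 + u^2 - 4*u - 4) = (u - 4)*(u - 2)*(u^2 + 3*u + 2) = (u - 4)*(u - 2)*(u + 1)*(u + 2)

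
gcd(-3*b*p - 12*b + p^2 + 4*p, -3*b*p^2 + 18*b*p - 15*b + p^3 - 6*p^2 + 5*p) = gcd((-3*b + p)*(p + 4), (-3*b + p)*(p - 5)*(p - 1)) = -3*b + p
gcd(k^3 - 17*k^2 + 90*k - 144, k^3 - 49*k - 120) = k - 8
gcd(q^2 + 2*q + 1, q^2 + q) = q + 1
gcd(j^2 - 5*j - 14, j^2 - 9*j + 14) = j - 7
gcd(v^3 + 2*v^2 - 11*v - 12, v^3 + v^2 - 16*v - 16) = v^2 + 5*v + 4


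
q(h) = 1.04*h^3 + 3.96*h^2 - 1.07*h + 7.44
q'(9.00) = 322.93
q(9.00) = 1076.73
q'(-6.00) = 63.73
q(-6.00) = -68.22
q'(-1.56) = -5.83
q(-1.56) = 14.80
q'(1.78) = 22.91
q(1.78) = 23.95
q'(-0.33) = -3.34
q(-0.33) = 8.19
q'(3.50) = 64.87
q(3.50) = 96.80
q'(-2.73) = 0.56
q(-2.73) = 18.71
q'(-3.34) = 7.28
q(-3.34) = 16.44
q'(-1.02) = -5.90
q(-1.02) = 11.55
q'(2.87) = 47.36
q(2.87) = 61.57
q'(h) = 3.12*h^2 + 7.92*h - 1.07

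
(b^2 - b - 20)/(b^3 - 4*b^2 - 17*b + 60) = 1/(b - 3)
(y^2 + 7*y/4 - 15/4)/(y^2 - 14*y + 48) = (4*y^2 + 7*y - 15)/(4*(y^2 - 14*y + 48))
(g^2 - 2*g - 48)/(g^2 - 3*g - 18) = (-g^2 + 2*g + 48)/(-g^2 + 3*g + 18)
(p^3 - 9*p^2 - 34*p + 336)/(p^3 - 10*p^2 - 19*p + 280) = (p + 6)/(p + 5)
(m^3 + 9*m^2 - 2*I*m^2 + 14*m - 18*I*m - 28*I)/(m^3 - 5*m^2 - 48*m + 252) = (m^2 + 2*m*(1 - I) - 4*I)/(m^2 - 12*m + 36)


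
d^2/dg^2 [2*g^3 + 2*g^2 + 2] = 12*g + 4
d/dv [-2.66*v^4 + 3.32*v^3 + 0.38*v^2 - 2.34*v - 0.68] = -10.64*v^3 + 9.96*v^2 + 0.76*v - 2.34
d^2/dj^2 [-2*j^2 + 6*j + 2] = -4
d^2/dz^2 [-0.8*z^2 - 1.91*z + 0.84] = -1.60000000000000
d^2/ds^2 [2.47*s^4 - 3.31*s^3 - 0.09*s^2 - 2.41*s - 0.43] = 29.64*s^2 - 19.86*s - 0.18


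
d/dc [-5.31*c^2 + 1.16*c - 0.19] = 1.16 - 10.62*c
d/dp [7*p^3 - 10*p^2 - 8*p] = 21*p^2 - 20*p - 8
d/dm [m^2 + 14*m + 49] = 2*m + 14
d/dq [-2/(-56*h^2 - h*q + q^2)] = 2*(-h + 2*q)/(56*h^2 + h*q - q^2)^2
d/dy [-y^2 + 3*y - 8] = 3 - 2*y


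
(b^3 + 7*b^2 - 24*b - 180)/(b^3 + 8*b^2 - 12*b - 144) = (b - 5)/(b - 4)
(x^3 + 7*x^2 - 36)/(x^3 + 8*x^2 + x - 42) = (x + 6)/(x + 7)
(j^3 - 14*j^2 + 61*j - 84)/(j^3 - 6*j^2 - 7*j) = (j^2 - 7*j + 12)/(j*(j + 1))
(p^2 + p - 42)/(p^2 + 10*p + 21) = (p - 6)/(p + 3)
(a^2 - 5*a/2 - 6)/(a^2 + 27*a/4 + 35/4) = 2*(2*a^2 - 5*a - 12)/(4*a^2 + 27*a + 35)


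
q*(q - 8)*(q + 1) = q^3 - 7*q^2 - 8*q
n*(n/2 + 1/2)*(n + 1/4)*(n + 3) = n^4/2 + 17*n^3/8 + 2*n^2 + 3*n/8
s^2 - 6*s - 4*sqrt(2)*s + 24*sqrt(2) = (s - 6)*(s - 4*sqrt(2))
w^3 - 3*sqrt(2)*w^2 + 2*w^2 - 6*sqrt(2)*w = w*(w + 2)*(w - 3*sqrt(2))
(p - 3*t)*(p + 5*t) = p^2 + 2*p*t - 15*t^2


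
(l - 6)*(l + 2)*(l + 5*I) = l^3 - 4*l^2 + 5*I*l^2 - 12*l - 20*I*l - 60*I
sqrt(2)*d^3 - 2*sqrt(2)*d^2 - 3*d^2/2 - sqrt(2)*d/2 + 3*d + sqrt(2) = (d - 2)*(d - sqrt(2))*(sqrt(2)*d + 1/2)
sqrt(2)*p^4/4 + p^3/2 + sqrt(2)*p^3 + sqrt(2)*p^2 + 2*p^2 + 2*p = p*(p/2 + 1)*(p + 2)*(sqrt(2)*p/2 + 1)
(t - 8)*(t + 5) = t^2 - 3*t - 40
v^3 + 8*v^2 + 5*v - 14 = (v - 1)*(v + 2)*(v + 7)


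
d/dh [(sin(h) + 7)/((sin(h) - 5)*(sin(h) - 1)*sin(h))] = (-2*sin(h)^3 - 15*sin(h)^2 + 84*sin(h) - 35)*cos(h)/((sin(h) - 5)^2*(sin(h) - 1)^2*sin(h)^2)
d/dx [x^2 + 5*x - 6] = 2*x + 5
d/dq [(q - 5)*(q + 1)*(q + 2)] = 3*q^2 - 4*q - 13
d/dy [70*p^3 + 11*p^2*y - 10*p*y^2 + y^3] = 11*p^2 - 20*p*y + 3*y^2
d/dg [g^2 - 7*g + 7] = 2*g - 7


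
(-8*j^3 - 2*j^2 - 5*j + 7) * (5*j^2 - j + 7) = -40*j^5 - 2*j^4 - 79*j^3 + 26*j^2 - 42*j + 49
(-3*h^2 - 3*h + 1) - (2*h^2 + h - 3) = -5*h^2 - 4*h + 4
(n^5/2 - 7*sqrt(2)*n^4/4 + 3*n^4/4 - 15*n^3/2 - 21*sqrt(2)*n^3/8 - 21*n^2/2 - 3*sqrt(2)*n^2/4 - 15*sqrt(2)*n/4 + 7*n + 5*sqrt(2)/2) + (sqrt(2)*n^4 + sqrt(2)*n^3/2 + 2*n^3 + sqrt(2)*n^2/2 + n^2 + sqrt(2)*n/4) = n^5/2 - 3*sqrt(2)*n^4/4 + 3*n^4/4 - 11*n^3/2 - 17*sqrt(2)*n^3/8 - 19*n^2/2 - sqrt(2)*n^2/4 - 7*sqrt(2)*n/2 + 7*n + 5*sqrt(2)/2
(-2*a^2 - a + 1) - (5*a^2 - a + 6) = -7*a^2 - 5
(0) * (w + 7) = 0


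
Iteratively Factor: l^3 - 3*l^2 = (l)*(l^2 - 3*l) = l^2*(l - 3)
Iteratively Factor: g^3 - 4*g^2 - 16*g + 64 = (g + 4)*(g^2 - 8*g + 16) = (g - 4)*(g + 4)*(g - 4)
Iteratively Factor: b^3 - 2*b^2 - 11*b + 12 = (b - 1)*(b^2 - b - 12) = (b - 4)*(b - 1)*(b + 3)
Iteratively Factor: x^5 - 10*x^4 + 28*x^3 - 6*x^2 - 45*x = (x - 5)*(x^4 - 5*x^3 + 3*x^2 + 9*x) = x*(x - 5)*(x^3 - 5*x^2 + 3*x + 9) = x*(x - 5)*(x + 1)*(x^2 - 6*x + 9) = x*(x - 5)*(x - 3)*(x + 1)*(x - 3)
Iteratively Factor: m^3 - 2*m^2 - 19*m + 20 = (m - 5)*(m^2 + 3*m - 4) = (m - 5)*(m + 4)*(m - 1)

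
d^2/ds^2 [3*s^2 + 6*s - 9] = 6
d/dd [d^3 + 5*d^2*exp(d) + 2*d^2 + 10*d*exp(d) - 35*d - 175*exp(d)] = 5*d^2*exp(d) + 3*d^2 + 20*d*exp(d) + 4*d - 165*exp(d) - 35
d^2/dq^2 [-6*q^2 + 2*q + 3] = -12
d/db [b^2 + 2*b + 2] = 2*b + 2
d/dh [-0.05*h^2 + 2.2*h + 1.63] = 2.2 - 0.1*h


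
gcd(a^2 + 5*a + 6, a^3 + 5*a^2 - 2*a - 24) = a + 3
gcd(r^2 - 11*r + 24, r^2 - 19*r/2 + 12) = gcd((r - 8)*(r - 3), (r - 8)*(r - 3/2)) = r - 8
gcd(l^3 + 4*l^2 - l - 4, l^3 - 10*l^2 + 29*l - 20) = l - 1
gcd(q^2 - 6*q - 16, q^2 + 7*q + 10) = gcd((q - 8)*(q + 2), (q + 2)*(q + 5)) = q + 2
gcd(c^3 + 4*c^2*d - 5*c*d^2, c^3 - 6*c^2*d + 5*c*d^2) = c^2 - c*d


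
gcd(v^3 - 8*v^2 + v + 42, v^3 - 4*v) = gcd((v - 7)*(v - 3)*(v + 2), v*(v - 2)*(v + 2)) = v + 2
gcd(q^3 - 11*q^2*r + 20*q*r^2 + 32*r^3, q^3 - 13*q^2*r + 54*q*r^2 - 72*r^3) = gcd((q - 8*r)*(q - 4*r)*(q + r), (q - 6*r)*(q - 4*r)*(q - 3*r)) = q - 4*r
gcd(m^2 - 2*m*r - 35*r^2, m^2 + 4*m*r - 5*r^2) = m + 5*r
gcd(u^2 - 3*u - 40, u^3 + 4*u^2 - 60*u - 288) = u - 8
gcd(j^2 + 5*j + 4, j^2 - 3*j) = 1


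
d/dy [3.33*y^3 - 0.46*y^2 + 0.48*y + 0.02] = 9.99*y^2 - 0.92*y + 0.48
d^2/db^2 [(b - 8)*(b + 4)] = 2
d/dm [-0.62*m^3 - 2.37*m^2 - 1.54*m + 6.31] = -1.86*m^2 - 4.74*m - 1.54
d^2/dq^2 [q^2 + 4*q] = 2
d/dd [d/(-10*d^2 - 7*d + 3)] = (10*d^2 + 3)/(100*d^4 + 140*d^3 - 11*d^2 - 42*d + 9)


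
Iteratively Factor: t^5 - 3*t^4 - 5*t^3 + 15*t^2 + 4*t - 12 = (t + 2)*(t^4 - 5*t^3 + 5*t^2 + 5*t - 6) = (t - 2)*(t + 2)*(t^3 - 3*t^2 - t + 3) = (t - 2)*(t - 1)*(t + 2)*(t^2 - 2*t - 3) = (t - 2)*(t - 1)*(t + 1)*(t + 2)*(t - 3)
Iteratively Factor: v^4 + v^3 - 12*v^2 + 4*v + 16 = (v + 1)*(v^3 - 12*v + 16) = (v - 2)*(v + 1)*(v^2 + 2*v - 8) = (v - 2)*(v + 1)*(v + 4)*(v - 2)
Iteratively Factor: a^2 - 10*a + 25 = (a - 5)*(a - 5)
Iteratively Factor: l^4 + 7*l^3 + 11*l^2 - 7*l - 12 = (l - 1)*(l^3 + 8*l^2 + 19*l + 12) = (l - 1)*(l + 4)*(l^2 + 4*l + 3) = (l - 1)*(l + 3)*(l + 4)*(l + 1)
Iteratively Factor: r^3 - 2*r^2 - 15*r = (r)*(r^2 - 2*r - 15) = r*(r + 3)*(r - 5)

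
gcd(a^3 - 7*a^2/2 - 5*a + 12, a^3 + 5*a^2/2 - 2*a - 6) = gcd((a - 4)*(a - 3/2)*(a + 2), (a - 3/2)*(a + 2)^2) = a^2 + a/2 - 3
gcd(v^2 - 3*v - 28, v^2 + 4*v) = v + 4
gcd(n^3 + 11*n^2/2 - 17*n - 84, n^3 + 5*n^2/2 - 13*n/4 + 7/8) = n + 7/2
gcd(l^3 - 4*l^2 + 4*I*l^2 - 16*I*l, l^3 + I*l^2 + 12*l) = l^2 + 4*I*l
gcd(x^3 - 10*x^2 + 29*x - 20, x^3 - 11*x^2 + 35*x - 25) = x^2 - 6*x + 5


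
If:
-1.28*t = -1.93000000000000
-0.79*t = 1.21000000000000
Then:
No Solution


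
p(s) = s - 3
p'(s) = 1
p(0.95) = -2.05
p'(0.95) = 1.00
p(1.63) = -1.37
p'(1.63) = 1.00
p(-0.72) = -3.72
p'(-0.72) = 1.00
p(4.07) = 1.07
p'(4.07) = 1.00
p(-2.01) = -5.01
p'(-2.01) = 1.00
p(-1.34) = -4.34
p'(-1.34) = 1.00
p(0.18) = -2.82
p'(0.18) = 1.00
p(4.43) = 1.43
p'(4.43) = 1.00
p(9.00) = 6.00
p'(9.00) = 1.00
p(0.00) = -3.00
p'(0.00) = 1.00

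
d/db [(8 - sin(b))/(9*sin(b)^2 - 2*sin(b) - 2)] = 9*(sin(b)^2 - 16*sin(b) + 2)*cos(b)/(9*sin(b)^2 - 2*sin(b) - 2)^2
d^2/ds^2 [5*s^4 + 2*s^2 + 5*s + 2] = 60*s^2 + 4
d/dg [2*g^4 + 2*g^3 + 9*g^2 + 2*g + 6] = 8*g^3 + 6*g^2 + 18*g + 2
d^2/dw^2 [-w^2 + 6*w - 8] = -2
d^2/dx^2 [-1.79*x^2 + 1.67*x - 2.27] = -3.58000000000000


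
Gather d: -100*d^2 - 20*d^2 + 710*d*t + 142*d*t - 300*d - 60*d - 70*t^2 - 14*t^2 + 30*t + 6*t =-120*d^2 + d*(852*t - 360) - 84*t^2 + 36*t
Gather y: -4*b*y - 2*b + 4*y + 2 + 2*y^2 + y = -2*b + 2*y^2 + y*(5 - 4*b) + 2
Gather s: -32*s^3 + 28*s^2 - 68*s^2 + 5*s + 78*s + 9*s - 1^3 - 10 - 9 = -32*s^3 - 40*s^2 + 92*s - 20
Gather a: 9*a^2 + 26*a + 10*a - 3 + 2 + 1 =9*a^2 + 36*a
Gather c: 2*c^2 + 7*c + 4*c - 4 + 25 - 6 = 2*c^2 + 11*c + 15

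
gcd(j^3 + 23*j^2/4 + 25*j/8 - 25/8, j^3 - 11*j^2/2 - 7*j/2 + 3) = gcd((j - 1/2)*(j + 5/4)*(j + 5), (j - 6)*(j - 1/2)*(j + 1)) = j - 1/2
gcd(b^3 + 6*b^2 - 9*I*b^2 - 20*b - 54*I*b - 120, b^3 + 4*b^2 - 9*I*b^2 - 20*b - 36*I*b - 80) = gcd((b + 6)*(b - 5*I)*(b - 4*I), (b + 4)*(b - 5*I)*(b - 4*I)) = b^2 - 9*I*b - 20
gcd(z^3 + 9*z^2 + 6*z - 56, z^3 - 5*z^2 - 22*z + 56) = z^2 + 2*z - 8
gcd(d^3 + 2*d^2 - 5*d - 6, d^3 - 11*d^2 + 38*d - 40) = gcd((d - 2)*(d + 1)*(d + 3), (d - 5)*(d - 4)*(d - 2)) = d - 2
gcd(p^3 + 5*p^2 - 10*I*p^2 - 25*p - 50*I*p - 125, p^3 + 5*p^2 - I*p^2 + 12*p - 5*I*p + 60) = p + 5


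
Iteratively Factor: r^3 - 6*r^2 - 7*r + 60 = (r - 4)*(r^2 - 2*r - 15) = (r - 4)*(r + 3)*(r - 5)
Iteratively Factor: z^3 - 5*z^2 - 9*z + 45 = (z - 5)*(z^2 - 9) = (z - 5)*(z + 3)*(z - 3)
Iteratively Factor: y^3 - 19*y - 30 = (y + 2)*(y^2 - 2*y - 15) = (y - 5)*(y + 2)*(y + 3)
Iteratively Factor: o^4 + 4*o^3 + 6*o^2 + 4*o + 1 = (o + 1)*(o^3 + 3*o^2 + 3*o + 1) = (o + 1)^2*(o^2 + 2*o + 1) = (o + 1)^3*(o + 1)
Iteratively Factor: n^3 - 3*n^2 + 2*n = (n)*(n^2 - 3*n + 2) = n*(n - 1)*(n - 2)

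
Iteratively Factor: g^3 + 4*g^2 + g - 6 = (g + 2)*(g^2 + 2*g - 3) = (g + 2)*(g + 3)*(g - 1)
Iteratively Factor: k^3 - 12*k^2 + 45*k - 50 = (k - 5)*(k^2 - 7*k + 10) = (k - 5)^2*(k - 2)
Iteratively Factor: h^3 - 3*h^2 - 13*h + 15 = (h - 1)*(h^2 - 2*h - 15) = (h - 5)*(h - 1)*(h + 3)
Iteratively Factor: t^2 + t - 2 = (t - 1)*(t + 2)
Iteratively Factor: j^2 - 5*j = (j - 5)*(j)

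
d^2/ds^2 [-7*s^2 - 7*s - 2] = -14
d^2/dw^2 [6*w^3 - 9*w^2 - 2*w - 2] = 36*w - 18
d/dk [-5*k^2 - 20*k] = -10*k - 20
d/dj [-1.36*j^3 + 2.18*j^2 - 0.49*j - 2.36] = -4.08*j^2 + 4.36*j - 0.49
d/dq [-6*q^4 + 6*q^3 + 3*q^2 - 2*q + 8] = -24*q^3 + 18*q^2 + 6*q - 2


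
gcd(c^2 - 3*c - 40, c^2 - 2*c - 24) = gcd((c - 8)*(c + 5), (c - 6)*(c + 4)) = 1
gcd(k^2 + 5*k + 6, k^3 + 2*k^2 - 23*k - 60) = k + 3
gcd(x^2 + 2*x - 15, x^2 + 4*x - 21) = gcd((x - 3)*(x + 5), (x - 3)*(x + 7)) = x - 3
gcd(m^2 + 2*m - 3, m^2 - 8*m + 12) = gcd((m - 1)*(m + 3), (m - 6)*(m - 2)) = 1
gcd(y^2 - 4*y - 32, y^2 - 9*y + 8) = y - 8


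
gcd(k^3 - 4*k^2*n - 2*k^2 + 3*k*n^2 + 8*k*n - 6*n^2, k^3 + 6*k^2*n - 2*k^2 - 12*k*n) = k - 2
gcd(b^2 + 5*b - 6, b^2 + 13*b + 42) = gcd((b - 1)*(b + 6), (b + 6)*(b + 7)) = b + 6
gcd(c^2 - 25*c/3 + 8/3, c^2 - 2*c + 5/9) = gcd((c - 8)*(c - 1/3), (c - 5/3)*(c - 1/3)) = c - 1/3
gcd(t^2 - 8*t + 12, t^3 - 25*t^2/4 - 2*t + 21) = t^2 - 8*t + 12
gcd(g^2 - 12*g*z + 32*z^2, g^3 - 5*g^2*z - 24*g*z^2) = -g + 8*z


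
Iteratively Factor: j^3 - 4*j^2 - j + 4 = (j - 4)*(j^2 - 1) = (j - 4)*(j - 1)*(j + 1)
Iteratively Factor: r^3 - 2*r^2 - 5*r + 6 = (r - 1)*(r^2 - r - 6) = (r - 3)*(r - 1)*(r + 2)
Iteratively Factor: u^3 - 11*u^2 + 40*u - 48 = (u - 4)*(u^2 - 7*u + 12) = (u - 4)^2*(u - 3)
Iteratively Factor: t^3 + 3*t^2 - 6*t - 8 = (t - 2)*(t^2 + 5*t + 4) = (t - 2)*(t + 4)*(t + 1)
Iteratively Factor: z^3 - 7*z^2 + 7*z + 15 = (z + 1)*(z^2 - 8*z + 15) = (z - 5)*(z + 1)*(z - 3)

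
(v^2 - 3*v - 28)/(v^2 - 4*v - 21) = (v + 4)/(v + 3)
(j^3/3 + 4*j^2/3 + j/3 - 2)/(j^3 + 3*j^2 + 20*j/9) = 3*(j^3 + 4*j^2 + j - 6)/(j*(9*j^2 + 27*j + 20))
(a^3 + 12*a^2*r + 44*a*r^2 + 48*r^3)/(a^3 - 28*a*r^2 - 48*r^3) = (-a - 6*r)/(-a + 6*r)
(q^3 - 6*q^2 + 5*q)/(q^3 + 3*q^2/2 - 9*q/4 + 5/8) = 8*q*(q^2 - 6*q + 5)/(8*q^3 + 12*q^2 - 18*q + 5)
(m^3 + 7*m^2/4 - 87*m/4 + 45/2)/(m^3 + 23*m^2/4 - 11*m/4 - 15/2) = (m - 3)/(m + 1)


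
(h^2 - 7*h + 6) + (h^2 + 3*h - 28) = 2*h^2 - 4*h - 22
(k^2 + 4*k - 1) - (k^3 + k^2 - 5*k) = -k^3 + 9*k - 1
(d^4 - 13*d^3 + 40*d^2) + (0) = d^4 - 13*d^3 + 40*d^2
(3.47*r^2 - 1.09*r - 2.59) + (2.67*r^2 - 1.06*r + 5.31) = 6.14*r^2 - 2.15*r + 2.72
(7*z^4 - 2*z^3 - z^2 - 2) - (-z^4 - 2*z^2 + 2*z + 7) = 8*z^4 - 2*z^3 + z^2 - 2*z - 9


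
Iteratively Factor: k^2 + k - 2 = (k + 2)*(k - 1)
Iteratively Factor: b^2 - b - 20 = (b - 5)*(b + 4)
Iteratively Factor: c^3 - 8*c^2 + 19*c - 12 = (c - 3)*(c^2 - 5*c + 4) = (c - 4)*(c - 3)*(c - 1)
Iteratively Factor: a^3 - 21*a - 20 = (a + 4)*(a^2 - 4*a - 5) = (a + 1)*(a + 4)*(a - 5)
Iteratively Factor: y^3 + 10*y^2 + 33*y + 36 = (y + 3)*(y^2 + 7*y + 12) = (y + 3)*(y + 4)*(y + 3)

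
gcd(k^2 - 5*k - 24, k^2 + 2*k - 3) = k + 3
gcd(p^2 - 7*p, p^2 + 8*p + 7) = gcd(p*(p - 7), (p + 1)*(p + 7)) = 1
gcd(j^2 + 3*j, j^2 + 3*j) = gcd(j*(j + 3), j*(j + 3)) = j^2 + 3*j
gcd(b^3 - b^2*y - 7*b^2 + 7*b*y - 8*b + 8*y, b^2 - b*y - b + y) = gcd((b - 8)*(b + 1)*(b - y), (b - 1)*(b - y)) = -b + y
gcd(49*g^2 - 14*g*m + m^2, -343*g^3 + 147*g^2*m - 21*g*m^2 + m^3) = 49*g^2 - 14*g*m + m^2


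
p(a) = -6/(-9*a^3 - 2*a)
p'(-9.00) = 0.00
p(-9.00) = 0.00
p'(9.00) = 0.00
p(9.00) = 0.00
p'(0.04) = -1888.21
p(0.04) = 74.46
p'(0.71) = -4.35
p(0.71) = 1.29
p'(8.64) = -0.00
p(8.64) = 0.00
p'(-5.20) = -0.00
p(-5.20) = -0.00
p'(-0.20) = -82.95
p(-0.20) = -12.71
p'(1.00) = -1.44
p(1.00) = 0.55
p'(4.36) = -0.01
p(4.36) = 0.01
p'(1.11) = -1.00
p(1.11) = 0.41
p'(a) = -6*(27*a^2 + 2)/(-9*a^3 - 2*a)^2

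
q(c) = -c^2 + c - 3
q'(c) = 1 - 2*c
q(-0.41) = -3.58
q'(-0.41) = 1.82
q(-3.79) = -21.15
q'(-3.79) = 8.58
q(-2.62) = -12.48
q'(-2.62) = 6.24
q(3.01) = -9.05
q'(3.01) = -5.02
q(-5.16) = -34.79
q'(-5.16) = 11.32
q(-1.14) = -5.44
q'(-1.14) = 3.28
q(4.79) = -21.15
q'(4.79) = -8.58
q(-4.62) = -28.96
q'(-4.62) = 10.24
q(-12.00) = -159.00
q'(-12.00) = 25.00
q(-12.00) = -159.00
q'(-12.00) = 25.00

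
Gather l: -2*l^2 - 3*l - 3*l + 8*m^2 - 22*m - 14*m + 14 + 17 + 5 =-2*l^2 - 6*l + 8*m^2 - 36*m + 36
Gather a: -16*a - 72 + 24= -16*a - 48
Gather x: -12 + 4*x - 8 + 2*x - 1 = 6*x - 21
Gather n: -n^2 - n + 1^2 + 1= -n^2 - n + 2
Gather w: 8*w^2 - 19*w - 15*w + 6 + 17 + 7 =8*w^2 - 34*w + 30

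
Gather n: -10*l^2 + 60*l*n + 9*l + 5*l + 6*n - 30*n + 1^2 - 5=-10*l^2 + 14*l + n*(60*l - 24) - 4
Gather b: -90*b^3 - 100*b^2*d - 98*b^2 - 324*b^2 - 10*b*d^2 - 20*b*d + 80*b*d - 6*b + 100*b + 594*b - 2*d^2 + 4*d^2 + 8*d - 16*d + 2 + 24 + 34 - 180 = -90*b^3 + b^2*(-100*d - 422) + b*(-10*d^2 + 60*d + 688) + 2*d^2 - 8*d - 120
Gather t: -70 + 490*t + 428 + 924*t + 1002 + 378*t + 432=1792*t + 1792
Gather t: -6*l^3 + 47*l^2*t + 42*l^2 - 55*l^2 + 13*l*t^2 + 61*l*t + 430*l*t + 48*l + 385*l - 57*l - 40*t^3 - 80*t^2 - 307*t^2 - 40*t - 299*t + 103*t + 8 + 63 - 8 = -6*l^3 - 13*l^2 + 376*l - 40*t^3 + t^2*(13*l - 387) + t*(47*l^2 + 491*l - 236) + 63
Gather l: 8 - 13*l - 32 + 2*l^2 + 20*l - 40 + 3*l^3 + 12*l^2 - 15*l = 3*l^3 + 14*l^2 - 8*l - 64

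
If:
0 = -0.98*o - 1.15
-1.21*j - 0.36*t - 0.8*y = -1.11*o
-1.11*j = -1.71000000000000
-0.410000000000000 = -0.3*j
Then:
No Solution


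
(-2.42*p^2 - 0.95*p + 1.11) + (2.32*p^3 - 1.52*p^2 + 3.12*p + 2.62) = 2.32*p^3 - 3.94*p^2 + 2.17*p + 3.73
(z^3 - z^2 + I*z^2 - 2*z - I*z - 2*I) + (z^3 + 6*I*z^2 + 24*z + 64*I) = 2*z^3 - z^2 + 7*I*z^2 + 22*z - I*z + 62*I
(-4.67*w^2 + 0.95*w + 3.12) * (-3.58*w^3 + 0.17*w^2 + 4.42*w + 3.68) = 16.7186*w^5 - 4.1949*w^4 - 31.6495*w^3 - 12.4562*w^2 + 17.2864*w + 11.4816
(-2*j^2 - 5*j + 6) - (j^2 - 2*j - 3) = -3*j^2 - 3*j + 9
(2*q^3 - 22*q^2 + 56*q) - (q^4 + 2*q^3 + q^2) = -q^4 - 23*q^2 + 56*q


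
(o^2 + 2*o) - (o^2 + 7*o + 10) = -5*o - 10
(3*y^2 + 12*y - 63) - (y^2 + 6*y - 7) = 2*y^2 + 6*y - 56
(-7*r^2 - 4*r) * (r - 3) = -7*r^3 + 17*r^2 + 12*r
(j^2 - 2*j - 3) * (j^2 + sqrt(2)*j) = j^4 - 2*j^3 + sqrt(2)*j^3 - 3*j^2 - 2*sqrt(2)*j^2 - 3*sqrt(2)*j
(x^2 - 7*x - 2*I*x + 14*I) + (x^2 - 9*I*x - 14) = 2*x^2 - 7*x - 11*I*x - 14 + 14*I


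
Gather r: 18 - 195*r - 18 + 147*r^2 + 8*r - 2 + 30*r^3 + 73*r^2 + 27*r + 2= 30*r^3 + 220*r^2 - 160*r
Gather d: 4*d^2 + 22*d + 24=4*d^2 + 22*d + 24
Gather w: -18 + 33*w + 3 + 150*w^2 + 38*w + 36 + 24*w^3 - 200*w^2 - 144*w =24*w^3 - 50*w^2 - 73*w + 21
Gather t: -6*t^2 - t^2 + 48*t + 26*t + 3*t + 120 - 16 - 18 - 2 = -7*t^2 + 77*t + 84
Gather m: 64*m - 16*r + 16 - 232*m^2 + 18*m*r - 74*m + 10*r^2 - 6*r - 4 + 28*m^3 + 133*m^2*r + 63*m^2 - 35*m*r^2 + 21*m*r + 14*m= 28*m^3 + m^2*(133*r - 169) + m*(-35*r^2 + 39*r + 4) + 10*r^2 - 22*r + 12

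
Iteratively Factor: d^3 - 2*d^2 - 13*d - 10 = (d + 2)*(d^2 - 4*d - 5) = (d - 5)*(d + 2)*(d + 1)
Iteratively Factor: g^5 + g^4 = (g)*(g^4 + g^3) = g^2*(g^3 + g^2) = g^2*(g + 1)*(g^2) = g^3*(g + 1)*(g)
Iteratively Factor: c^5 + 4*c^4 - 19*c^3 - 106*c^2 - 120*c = (c + 4)*(c^4 - 19*c^2 - 30*c) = (c + 3)*(c + 4)*(c^3 - 3*c^2 - 10*c) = (c + 2)*(c + 3)*(c + 4)*(c^2 - 5*c) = (c - 5)*(c + 2)*(c + 3)*(c + 4)*(c)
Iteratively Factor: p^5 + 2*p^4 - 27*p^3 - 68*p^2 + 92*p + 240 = (p - 2)*(p^4 + 4*p^3 - 19*p^2 - 106*p - 120) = (p - 2)*(p + 3)*(p^3 + p^2 - 22*p - 40) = (p - 2)*(p + 2)*(p + 3)*(p^2 - p - 20) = (p - 5)*(p - 2)*(p + 2)*(p + 3)*(p + 4)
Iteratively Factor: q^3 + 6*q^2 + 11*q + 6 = (q + 2)*(q^2 + 4*q + 3) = (q + 1)*(q + 2)*(q + 3)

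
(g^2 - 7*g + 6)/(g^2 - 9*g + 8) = (g - 6)/(g - 8)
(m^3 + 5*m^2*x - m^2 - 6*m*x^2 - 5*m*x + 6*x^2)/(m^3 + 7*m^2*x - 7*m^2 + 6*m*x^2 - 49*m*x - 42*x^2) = (m^2 - m*x - m + x)/(m^2 + m*x - 7*m - 7*x)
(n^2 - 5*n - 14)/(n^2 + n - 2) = (n - 7)/(n - 1)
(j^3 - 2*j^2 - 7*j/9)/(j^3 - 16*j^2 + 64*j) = (j^2 - 2*j - 7/9)/(j^2 - 16*j + 64)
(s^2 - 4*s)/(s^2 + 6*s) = (s - 4)/(s + 6)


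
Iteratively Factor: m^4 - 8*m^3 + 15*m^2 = (m - 3)*(m^3 - 5*m^2) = m*(m - 3)*(m^2 - 5*m) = m*(m - 5)*(m - 3)*(m)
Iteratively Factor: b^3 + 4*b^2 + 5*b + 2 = (b + 1)*(b^2 + 3*b + 2) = (b + 1)*(b + 2)*(b + 1)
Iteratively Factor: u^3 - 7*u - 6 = (u - 3)*(u^2 + 3*u + 2) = (u - 3)*(u + 2)*(u + 1)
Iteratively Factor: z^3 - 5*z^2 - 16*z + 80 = (z + 4)*(z^2 - 9*z + 20) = (z - 5)*(z + 4)*(z - 4)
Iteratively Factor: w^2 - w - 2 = (w + 1)*(w - 2)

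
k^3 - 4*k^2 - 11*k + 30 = (k - 5)*(k - 2)*(k + 3)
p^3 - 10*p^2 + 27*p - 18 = (p - 6)*(p - 3)*(p - 1)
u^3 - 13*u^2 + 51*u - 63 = (u - 7)*(u - 3)^2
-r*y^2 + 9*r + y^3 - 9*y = (-r + y)*(y - 3)*(y + 3)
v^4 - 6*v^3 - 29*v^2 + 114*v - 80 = (v - 8)*(v - 2)*(v - 1)*(v + 5)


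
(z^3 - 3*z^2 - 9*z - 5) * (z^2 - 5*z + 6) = z^5 - 8*z^4 + 12*z^3 + 22*z^2 - 29*z - 30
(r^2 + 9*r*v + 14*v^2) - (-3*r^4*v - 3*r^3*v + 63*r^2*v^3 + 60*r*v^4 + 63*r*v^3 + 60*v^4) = 3*r^4*v + 3*r^3*v - 63*r^2*v^3 + r^2 - 60*r*v^4 - 63*r*v^3 + 9*r*v - 60*v^4 + 14*v^2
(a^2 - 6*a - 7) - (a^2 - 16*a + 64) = 10*a - 71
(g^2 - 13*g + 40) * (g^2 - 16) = g^4 - 13*g^3 + 24*g^2 + 208*g - 640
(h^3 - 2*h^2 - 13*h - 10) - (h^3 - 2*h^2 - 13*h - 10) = 0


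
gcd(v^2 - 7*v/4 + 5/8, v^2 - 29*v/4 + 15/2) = v - 5/4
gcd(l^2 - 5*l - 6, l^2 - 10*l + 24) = l - 6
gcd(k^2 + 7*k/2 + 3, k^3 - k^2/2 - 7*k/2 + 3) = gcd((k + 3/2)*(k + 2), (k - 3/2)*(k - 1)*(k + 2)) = k + 2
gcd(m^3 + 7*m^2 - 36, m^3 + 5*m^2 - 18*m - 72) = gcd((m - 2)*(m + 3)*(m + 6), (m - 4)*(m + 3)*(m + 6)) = m^2 + 9*m + 18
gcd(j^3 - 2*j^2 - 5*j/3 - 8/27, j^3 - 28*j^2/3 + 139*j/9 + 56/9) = j^2 - 7*j/3 - 8/9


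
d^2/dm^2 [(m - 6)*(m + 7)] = 2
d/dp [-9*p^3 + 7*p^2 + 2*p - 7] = -27*p^2 + 14*p + 2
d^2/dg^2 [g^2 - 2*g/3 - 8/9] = 2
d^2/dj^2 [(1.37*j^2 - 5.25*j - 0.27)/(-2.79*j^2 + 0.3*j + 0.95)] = (-1.4210854715202e-14*j^4 + 79.4396700000001*j^3 - 9.176868*j^2 + 82.13481*j - 3.98548)/(21.717639*j^6 - 7.00569*j^5 - 21.431385*j^4 + 4.7439*j^3 + 7.297425*j^2 - 0.81225*j - 0.857375)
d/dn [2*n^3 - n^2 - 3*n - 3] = 6*n^2 - 2*n - 3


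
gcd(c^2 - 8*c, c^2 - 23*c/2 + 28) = c - 8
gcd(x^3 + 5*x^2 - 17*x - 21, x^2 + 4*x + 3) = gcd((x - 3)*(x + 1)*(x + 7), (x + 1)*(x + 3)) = x + 1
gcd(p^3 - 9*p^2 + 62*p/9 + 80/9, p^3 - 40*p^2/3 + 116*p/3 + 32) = p^2 - 22*p/3 - 16/3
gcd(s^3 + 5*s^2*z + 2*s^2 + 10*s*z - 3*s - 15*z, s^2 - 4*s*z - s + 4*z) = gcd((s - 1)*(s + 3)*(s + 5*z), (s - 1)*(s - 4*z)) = s - 1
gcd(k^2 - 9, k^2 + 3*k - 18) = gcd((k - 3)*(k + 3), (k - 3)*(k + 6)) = k - 3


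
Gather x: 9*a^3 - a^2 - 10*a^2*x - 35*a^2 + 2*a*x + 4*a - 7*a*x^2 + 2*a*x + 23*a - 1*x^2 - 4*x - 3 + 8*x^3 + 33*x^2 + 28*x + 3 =9*a^3 - 36*a^2 + 27*a + 8*x^3 + x^2*(32 - 7*a) + x*(-10*a^2 + 4*a + 24)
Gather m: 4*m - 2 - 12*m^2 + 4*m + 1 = -12*m^2 + 8*m - 1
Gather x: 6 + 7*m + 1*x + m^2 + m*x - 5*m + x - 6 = m^2 + 2*m + x*(m + 2)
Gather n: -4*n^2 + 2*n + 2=-4*n^2 + 2*n + 2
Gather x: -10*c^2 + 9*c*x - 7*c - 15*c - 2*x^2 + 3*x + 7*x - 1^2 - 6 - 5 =-10*c^2 - 22*c - 2*x^2 + x*(9*c + 10) - 12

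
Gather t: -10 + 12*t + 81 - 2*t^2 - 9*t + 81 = -2*t^2 + 3*t + 152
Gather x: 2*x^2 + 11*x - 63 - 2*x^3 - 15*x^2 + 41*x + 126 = -2*x^3 - 13*x^2 + 52*x + 63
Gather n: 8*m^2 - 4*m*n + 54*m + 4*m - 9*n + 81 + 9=8*m^2 + 58*m + n*(-4*m - 9) + 90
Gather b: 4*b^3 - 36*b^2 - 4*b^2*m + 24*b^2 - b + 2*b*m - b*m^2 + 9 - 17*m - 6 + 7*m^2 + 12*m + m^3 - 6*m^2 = 4*b^3 + b^2*(-4*m - 12) + b*(-m^2 + 2*m - 1) + m^3 + m^2 - 5*m + 3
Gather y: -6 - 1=-7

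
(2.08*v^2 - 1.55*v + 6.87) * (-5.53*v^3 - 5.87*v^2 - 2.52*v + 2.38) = -11.5024*v^5 - 3.6381*v^4 - 34.1342*v^3 - 31.4705*v^2 - 21.0014*v + 16.3506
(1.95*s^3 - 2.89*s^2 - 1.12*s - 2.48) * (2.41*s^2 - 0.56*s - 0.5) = 4.6995*s^5 - 8.0569*s^4 - 2.0558*s^3 - 3.9046*s^2 + 1.9488*s + 1.24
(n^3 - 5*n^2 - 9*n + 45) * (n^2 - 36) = n^5 - 5*n^4 - 45*n^3 + 225*n^2 + 324*n - 1620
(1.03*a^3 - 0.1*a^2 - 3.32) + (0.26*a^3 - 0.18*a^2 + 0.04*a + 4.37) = 1.29*a^3 - 0.28*a^2 + 0.04*a + 1.05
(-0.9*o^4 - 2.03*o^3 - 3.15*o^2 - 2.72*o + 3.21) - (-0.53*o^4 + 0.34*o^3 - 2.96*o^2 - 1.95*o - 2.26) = -0.37*o^4 - 2.37*o^3 - 0.19*o^2 - 0.77*o + 5.47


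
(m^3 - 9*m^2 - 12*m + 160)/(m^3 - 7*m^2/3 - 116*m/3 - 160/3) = 3*(m - 5)/(3*m + 5)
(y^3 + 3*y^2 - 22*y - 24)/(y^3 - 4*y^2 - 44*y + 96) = (y^2 - 3*y - 4)/(y^2 - 10*y + 16)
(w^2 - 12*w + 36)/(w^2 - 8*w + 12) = (w - 6)/(w - 2)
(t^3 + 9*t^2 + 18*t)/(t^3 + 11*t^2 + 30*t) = (t + 3)/(t + 5)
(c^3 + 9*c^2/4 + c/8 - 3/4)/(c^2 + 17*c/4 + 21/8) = (2*c^2 + 3*c - 2)/(2*c + 7)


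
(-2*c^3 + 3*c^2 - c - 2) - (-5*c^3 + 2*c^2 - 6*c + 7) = 3*c^3 + c^2 + 5*c - 9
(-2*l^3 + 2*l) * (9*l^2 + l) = -18*l^5 - 2*l^4 + 18*l^3 + 2*l^2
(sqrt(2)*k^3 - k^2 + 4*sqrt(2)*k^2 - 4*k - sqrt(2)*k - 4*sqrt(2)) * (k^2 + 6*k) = sqrt(2)*k^5 - k^4 + 10*sqrt(2)*k^4 - 10*k^3 + 23*sqrt(2)*k^3 - 24*k^2 - 10*sqrt(2)*k^2 - 24*sqrt(2)*k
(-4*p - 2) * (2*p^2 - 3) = -8*p^3 - 4*p^2 + 12*p + 6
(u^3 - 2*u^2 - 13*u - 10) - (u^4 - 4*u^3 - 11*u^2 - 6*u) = -u^4 + 5*u^3 + 9*u^2 - 7*u - 10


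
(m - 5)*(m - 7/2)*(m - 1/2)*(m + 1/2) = m^4 - 17*m^3/2 + 69*m^2/4 + 17*m/8 - 35/8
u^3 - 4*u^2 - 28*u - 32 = (u - 8)*(u + 2)^2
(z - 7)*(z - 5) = z^2 - 12*z + 35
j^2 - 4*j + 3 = (j - 3)*(j - 1)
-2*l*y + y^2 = y*(-2*l + y)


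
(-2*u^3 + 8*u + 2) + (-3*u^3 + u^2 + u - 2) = -5*u^3 + u^2 + 9*u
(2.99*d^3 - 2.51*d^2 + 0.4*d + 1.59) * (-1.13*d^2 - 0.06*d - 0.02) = -3.3787*d^5 + 2.6569*d^4 - 0.3612*d^3 - 1.7705*d^2 - 0.1034*d - 0.0318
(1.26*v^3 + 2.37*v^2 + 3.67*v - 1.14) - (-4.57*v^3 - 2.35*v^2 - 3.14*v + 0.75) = 5.83*v^3 + 4.72*v^2 + 6.81*v - 1.89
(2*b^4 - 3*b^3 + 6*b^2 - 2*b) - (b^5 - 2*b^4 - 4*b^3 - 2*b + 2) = -b^5 + 4*b^4 + b^3 + 6*b^2 - 2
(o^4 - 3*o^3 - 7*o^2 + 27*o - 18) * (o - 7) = o^5 - 10*o^4 + 14*o^3 + 76*o^2 - 207*o + 126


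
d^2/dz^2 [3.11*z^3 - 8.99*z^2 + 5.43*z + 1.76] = 18.66*z - 17.98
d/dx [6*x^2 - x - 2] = 12*x - 1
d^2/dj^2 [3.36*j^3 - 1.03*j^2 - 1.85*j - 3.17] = 20.16*j - 2.06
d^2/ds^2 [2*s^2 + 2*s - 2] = 4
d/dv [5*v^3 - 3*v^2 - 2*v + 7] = 15*v^2 - 6*v - 2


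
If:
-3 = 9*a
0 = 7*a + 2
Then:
No Solution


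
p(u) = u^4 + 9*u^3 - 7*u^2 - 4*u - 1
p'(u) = 4*u^3 + 27*u^2 - 14*u - 4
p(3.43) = 404.52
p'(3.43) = 427.05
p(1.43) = 9.47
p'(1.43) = 42.89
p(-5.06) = -670.43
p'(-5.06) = 239.92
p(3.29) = 347.73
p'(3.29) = 384.64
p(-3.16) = -242.54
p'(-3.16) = 183.63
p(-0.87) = -8.17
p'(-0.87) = 25.98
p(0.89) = -3.13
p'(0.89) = 7.75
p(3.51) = 439.70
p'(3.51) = 452.48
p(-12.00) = 4223.00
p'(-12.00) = -2860.00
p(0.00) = -1.00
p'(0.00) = -4.00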